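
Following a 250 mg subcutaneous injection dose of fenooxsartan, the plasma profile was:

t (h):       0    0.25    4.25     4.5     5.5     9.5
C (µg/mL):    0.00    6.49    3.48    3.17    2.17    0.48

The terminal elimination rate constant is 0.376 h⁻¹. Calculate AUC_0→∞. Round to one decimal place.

Trapezoidal AUC_0→9.5:
  [0→0.25]: (0.00+6.49)/2 × 0.25 = 0.81125
  [0.25→4.25]: (6.49+3.48)/2 × 4 = 19.94
  [4.25→4.5]: (3.48+3.17)/2 × 0.25 = 0.83125
  [4.5→5.5]: (3.17+2.17)/2 × 1 = 2.67
  [5.5→9.5]: (2.17+0.48)/2 × 4 = 5.3
  Sum = 29.5525 µg/mL·h
Extrapolated tail: C_last / k_e = 0.48 / 0.376 = 1.277
AUC_0→∞ = 29.5525 + 1.277 = 30.8295 µg/mL·h

AUC = 30.8 µg/mL·h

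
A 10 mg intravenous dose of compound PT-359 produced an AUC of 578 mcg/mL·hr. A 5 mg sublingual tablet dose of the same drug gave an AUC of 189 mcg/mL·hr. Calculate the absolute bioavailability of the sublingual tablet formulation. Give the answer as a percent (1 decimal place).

F = 65.4%

F = (AUC_ev / D_ev) / (AUC_iv / D_iv)
  = (189/5) / (578/10)
  = 37.8 / 57.8 = 0.6540
  = 65.40%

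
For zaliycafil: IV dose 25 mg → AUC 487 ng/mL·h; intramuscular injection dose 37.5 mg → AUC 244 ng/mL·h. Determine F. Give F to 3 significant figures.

F = 0.334

F = (AUC_ev / D_ev) / (AUC_iv / D_iv)
  = (244/37.5) / (487/25)
  = 6.50667 / 19.48 = 0.3340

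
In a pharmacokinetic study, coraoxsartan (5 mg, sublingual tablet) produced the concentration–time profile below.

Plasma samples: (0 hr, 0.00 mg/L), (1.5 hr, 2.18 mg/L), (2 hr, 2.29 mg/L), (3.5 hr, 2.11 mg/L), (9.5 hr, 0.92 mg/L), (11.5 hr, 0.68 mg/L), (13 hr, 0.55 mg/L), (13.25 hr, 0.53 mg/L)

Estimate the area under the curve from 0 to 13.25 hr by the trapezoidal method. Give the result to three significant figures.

AUC = 17.8 mg/L·hr

Trapezoidal AUC_0→13.25:
  [0→1.5]: (0.00+2.18)/2 × 1.5 = 1.635
  [1.5→2]: (2.18+2.29)/2 × 0.5 = 1.1175
  [2→3.5]: (2.29+2.11)/2 × 1.5 = 3.3
  [3.5→9.5]: (2.11+0.92)/2 × 6 = 9.09
  [9.5→11.5]: (0.92+0.68)/2 × 2 = 1.6
  [11.5→13]: (0.68+0.55)/2 × 1.5 = 0.9225
  [13→13.25]: (0.55+0.53)/2 × 0.25 = 0.135
  Sum = 17.8 mg/L·hr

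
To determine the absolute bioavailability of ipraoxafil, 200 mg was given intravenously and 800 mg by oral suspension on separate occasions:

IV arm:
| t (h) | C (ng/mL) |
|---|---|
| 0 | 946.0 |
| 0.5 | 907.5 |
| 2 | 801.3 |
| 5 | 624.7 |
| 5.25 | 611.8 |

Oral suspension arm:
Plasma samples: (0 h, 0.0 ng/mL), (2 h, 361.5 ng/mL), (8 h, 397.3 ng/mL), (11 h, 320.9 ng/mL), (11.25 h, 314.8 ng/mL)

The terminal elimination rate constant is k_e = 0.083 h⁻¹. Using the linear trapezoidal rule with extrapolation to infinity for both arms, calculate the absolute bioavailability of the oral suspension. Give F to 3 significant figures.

Trapezoidal AUC_0→5.25 (IV):
  [0→0.5]: (946.0+907.5)/2 × 0.5 = 463.375
  [0.5→2]: (907.5+801.3)/2 × 1.5 = 1281.6
  [2→5]: (801.3+624.7)/2 × 3 = 2139.0
  [5→5.25]: (624.7+611.8)/2 × 0.25 = 154.5625
  Sum = 4038.5375 ng/mL·h
IV tail: 611.8/0.083 = 7371.084; AUC_iv,0→∞ = 4038.5375 + 7371.084 = 11409.6215 ng/mL·h
Trapezoidal AUC_0→11.25 (oral suspension):
  [0→2]: (0.0+361.5)/2 × 2 = 361.5
  [2→8]: (361.5+397.3)/2 × 6 = 2276.4
  [8→11]: (397.3+320.9)/2 × 3 = 1077.3
  [11→11.25]: (320.9+314.8)/2 × 0.25 = 79.4625
  Sum = 3794.6625 ng/mL·h
oral suspension tail: 314.8/0.083 = 3792.771; AUC_ev,0→∞ = 3794.6625 + 3792.771 = 7587.4335 ng/mL·h
F = (AUC_ev/D_ev)/(AUC_iv/D_iv) = (7587.4335/800)/(11409.6215/200) = 9.48429/57.0481 = 0.1663

F = 0.166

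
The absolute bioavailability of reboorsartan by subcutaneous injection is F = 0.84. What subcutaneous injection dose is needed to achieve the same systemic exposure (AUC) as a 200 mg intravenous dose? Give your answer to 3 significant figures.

For equal systemic exposure: F × D_ev = D_iv
D_ev = D_iv / F = 200 / 0.84 = 238.095 mg

D_subcutaneous = 238 mg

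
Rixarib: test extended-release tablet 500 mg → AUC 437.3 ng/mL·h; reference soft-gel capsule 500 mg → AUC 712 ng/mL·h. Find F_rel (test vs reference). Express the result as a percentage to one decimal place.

F_rel = (AUC_test/D_test) / (AUC_ref/D_ref)
      = (437.3/500) / (712/500)
      = 0.8746 / 1.424 = 0.6142 = 61.42%

F_rel = 61.4%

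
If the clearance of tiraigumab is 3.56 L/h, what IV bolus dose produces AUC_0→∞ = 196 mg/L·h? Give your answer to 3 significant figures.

Dose = 698 mg

Dose_iv = CL × AUC_0→∞
     = 3.56 × 196 = 697.76 mg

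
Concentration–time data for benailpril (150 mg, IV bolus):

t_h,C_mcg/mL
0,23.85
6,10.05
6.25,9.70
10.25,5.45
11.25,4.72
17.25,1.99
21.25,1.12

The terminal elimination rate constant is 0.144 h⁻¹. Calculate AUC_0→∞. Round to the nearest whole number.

Trapezoidal AUC_0→21.25:
  [0→6]: (23.85+10.05)/2 × 6 = 101.7
  [6→6.25]: (10.05+9.70)/2 × 0.25 = 2.46875
  [6.25→10.25]: (9.70+5.45)/2 × 4 = 30.3
  [10.25→11.25]: (5.45+4.72)/2 × 1 = 5.085
  [11.25→17.25]: (4.72+1.99)/2 × 6 = 20.13
  [17.25→21.25]: (1.99+1.12)/2 × 4 = 6.22
  Sum = 165.90375 mcg/mL·h
Extrapolated tail: C_last / k_e = 1.12 / 0.144 = 7.778
AUC_0→∞ = 165.90375 + 7.778 = 173.68175 mcg/mL·h

AUC = 174 mcg/mL·h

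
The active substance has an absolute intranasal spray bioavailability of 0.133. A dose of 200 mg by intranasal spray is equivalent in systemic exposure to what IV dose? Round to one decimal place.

Systemic exposure from an extravascular dose = F × D_ev, so the equivalent IV dose is F × D_ev.
D_iv = F × D_ev = 0.133 × 200 = 26.6 mg

D_iv = 26.6 mg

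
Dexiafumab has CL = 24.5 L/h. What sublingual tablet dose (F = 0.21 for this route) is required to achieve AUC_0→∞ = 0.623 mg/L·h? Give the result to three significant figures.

Dose = 72.7 mg

Dose = CL × AUC_0→∞ / F
     = 24.5 × 0.623 / 0.21 = 72.6833 mg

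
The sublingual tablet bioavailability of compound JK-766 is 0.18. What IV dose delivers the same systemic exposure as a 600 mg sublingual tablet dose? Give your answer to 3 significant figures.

D_iv = 108 mg

Systemic exposure from an extravascular dose = F × D_ev, so the equivalent IV dose is F × D_ev.
D_iv = F × D_ev = 0.18 × 600 = 108 mg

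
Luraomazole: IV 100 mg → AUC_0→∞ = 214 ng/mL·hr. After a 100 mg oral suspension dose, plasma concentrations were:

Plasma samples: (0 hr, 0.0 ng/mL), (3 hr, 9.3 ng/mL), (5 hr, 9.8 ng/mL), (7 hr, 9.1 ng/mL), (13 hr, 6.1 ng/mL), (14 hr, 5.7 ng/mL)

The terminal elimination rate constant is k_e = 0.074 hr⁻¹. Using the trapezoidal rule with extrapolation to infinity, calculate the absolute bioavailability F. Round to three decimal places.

F = 0.843

Trapezoidal AUC_0→14 (oral suspension):
  [0→3]: (0.0+9.3)/2 × 3 = 13.95
  [3→5]: (9.3+9.8)/2 × 2 = 19.1
  [5→7]: (9.8+9.1)/2 × 2 = 18.9
  [7→13]: (9.1+6.1)/2 × 6 = 45.6
  [13→14]: (6.1+5.7)/2 × 1 = 5.9
  Sum = 103.45 ng/mL·hr
Tail: C_last/k_e = 5.7/0.074 = 77.027
AUC_0→∞ (oral suspension) = 103.45 + 77.027 = 180.477 ng/mL·hr
F = (AUC_ev/D_ev)/(AUC_iv/D_iv) = (180.477/100)/(214/100) = 1.80477/2.14 = 0.8434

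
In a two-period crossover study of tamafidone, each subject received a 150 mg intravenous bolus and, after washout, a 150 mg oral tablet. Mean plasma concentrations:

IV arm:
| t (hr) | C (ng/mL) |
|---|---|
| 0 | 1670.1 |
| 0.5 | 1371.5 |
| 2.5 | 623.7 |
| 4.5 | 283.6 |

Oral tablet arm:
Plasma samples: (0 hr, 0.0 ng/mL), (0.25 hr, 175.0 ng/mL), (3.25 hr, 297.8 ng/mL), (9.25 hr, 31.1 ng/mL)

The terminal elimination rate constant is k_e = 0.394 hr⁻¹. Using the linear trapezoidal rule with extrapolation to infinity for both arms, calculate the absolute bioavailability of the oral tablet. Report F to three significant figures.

Trapezoidal AUC_0→4.5 (IV):
  [0→0.5]: (1670.1+1371.5)/2 × 0.5 = 760.4
  [0.5→2.5]: (1371.5+623.7)/2 × 2 = 1995.2
  [2.5→4.5]: (623.7+283.6)/2 × 2 = 907.3
  Sum = 3662.9 ng/mL·hr
IV tail: 283.6/0.394 = 719.797; AUC_iv,0→∞ = 3662.9 + 719.797 = 4382.697 ng/mL·hr
Trapezoidal AUC_0→9.25 (oral tablet):
  [0→0.25]: (0.0+175.0)/2 × 0.25 = 21.875
  [0.25→3.25]: (175.0+297.8)/2 × 3 = 709.2
  [3.25→9.25]: (297.8+31.1)/2 × 6 = 986.7
  Sum = 1717.775 ng/mL·hr
oral tablet tail: 31.1/0.394 = 78.934; AUC_ev,0→∞ = 1717.775 + 78.934 = 1796.709 ng/mL·hr
F = (AUC_ev/D_ev)/(AUC_iv/D_iv) = (1796.709/150)/(4382.697/150) = 11.97806/29.21798 = 0.4100

F = 0.410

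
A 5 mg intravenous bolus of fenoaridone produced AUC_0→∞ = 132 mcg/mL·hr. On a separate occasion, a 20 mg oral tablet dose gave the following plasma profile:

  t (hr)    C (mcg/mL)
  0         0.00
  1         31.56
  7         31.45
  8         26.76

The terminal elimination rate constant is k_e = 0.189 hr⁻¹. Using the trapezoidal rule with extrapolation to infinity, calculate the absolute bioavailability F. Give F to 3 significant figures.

Trapezoidal AUC_0→8 (oral tablet):
  [0→1]: (0.00+31.56)/2 × 1 = 15.78
  [1→7]: (31.56+31.45)/2 × 6 = 189.03
  [7→8]: (31.45+26.76)/2 × 1 = 29.105
  Sum = 233.915 mcg/mL·hr
Tail: C_last/k_e = 26.76/0.189 = 141.587
AUC_0→∞ (oral tablet) = 233.915 + 141.587 = 375.502 mcg/mL·hr
F = (AUC_ev/D_ev)/(AUC_iv/D_iv) = (375.502/20)/(132/5) = 18.7751/26.4 = 0.7112

F = 0.711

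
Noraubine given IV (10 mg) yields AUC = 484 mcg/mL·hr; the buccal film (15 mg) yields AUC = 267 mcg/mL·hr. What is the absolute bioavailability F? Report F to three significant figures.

F = (AUC_ev / D_ev) / (AUC_iv / D_iv)
  = (267/15) / (484/10)
  = 17.8 / 48.4 = 0.3678

F = 0.368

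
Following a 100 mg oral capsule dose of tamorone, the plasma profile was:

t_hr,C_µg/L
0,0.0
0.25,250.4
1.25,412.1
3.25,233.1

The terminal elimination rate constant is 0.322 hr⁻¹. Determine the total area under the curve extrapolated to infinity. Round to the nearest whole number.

Trapezoidal AUC_0→3.25:
  [0→0.25]: (0.0+250.4)/2 × 0.25 = 31.3
  [0.25→1.25]: (250.4+412.1)/2 × 1 = 331.25
  [1.25→3.25]: (412.1+233.1)/2 × 2 = 645.2
  Sum = 1007.75 µg/L·hr
Extrapolated tail: C_last / k_e = 233.1 / 0.322 = 723.913
AUC_0→∞ = 1007.75 + 723.913 = 1731.663 µg/L·hr

AUC = 1732 µg/L·hr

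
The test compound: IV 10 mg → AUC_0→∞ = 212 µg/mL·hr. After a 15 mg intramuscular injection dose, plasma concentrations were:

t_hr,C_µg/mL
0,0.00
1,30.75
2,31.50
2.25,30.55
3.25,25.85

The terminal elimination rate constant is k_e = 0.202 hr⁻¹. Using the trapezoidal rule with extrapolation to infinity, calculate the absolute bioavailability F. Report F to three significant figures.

Trapezoidal AUC_0→3.25 (intramuscular injection):
  [0→1]: (0.00+30.75)/2 × 1 = 15.375
  [1→2]: (30.75+31.50)/2 × 1 = 31.125
  [2→2.25]: (31.50+30.55)/2 × 0.25 = 7.75625
  [2.25→3.25]: (30.55+25.85)/2 × 1 = 28.2
  Sum = 82.45625 µg/mL·hr
Tail: C_last/k_e = 25.85/0.202 = 127.970
AUC_0→∞ (intramuscular injection) = 82.45625 + 127.970 = 210.42625 µg/mL·hr
F = (AUC_ev/D_ev)/(AUC_iv/D_iv) = (210.42625/15)/(212/10) = 14.0284/21.2 = 0.6617

F = 0.662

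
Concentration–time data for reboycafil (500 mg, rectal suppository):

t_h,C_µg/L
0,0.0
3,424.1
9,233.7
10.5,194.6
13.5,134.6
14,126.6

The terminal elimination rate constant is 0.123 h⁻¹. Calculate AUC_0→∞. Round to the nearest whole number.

AUC = 4519 µg/L·h

Trapezoidal AUC_0→14:
  [0→3]: (0.0+424.1)/2 × 3 = 636.15
  [3→9]: (424.1+233.7)/2 × 6 = 1973.4
  [9→10.5]: (233.7+194.6)/2 × 1.5 = 321.225
  [10.5→13.5]: (194.6+134.6)/2 × 3 = 493.8
  [13.5→14]: (134.6+126.6)/2 × 0.5 = 65.3
  Sum = 3489.875 µg/L·h
Extrapolated tail: C_last / k_e = 126.6 / 0.123 = 1029.268
AUC_0→∞ = 3489.875 + 1029.268 = 4519.143 µg/L·h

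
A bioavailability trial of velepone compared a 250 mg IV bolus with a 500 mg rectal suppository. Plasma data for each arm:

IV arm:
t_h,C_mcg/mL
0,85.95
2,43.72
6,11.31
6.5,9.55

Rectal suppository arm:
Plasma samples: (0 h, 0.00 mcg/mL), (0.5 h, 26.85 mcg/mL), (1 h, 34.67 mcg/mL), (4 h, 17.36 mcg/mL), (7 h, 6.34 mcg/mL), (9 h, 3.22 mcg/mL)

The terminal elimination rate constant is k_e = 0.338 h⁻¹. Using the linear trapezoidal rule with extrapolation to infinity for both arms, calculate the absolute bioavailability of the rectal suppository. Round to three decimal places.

Trapezoidal AUC_0→6.5 (IV):
  [0→2]: (85.95+43.72)/2 × 2 = 129.67
  [2→6]: (43.72+11.31)/2 × 4 = 110.06
  [6→6.5]: (11.31+9.55)/2 × 0.5 = 5.215
  Sum = 244.945 mcg/mL·h
IV tail: 9.55/0.338 = 28.254; AUC_iv,0→∞ = 244.945 + 28.254 = 273.199 mcg/mL·h
Trapezoidal AUC_0→9 (rectal suppository):
  [0→0.5]: (0.00+26.85)/2 × 0.5 = 6.7125
  [0.5→1]: (26.85+34.67)/2 × 0.5 = 15.38
  [1→4]: (34.67+17.36)/2 × 3 = 78.045
  [4→7]: (17.36+6.34)/2 × 3 = 35.55
  [7→9]: (6.34+3.22)/2 × 2 = 9.56
  Sum = 145.2475 mcg/mL·h
rectal suppository tail: 3.22/0.338 = 9.527; AUC_ev,0→∞ = 145.2475 + 9.527 = 154.7745 mcg/mL·h
F = (AUC_ev/D_ev)/(AUC_iv/D_iv) = (154.7745/500)/(273.199/250) = 0.309549/1.092796 = 0.2833

F = 0.283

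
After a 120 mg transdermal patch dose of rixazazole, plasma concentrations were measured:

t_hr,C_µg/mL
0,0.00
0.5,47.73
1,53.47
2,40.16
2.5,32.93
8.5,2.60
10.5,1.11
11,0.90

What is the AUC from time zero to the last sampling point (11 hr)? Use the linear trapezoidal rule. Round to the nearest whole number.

AUC = 213 µg/mL·hr

Trapezoidal AUC_0→11:
  [0→0.5]: (0.00+47.73)/2 × 0.5 = 11.9325
  [0.5→1]: (47.73+53.47)/2 × 0.5 = 25.3
  [1→2]: (53.47+40.16)/2 × 1 = 46.815
  [2→2.5]: (40.16+32.93)/2 × 0.5 = 18.2725
  [2.5→8.5]: (32.93+2.60)/2 × 6 = 106.59
  [8.5→10.5]: (2.60+1.11)/2 × 2 = 3.71
  [10.5→11]: (1.11+0.90)/2 × 0.5 = 0.5025
  Sum = 213.1225 µg/mL·hr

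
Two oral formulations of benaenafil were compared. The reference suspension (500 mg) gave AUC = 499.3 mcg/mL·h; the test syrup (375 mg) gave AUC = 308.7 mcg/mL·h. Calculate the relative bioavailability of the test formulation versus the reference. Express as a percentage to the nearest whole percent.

F_rel = (AUC_test/D_test) / (AUC_ref/D_ref)
      = (308.7/375) / (499.3/500)
      = 0.8232 / 0.9986 = 0.8244 = 82.44%

F_rel = 82%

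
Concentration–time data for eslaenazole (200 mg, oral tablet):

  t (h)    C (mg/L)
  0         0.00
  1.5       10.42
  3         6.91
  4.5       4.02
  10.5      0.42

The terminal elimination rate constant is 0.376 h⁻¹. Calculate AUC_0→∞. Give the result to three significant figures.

AUC = 43.4 mg/L·h

Trapezoidal AUC_0→10.5:
  [0→1.5]: (0.00+10.42)/2 × 1.5 = 7.815
  [1.5→3]: (10.42+6.91)/2 × 1.5 = 12.9975
  [3→4.5]: (6.91+4.02)/2 × 1.5 = 8.1975
  [4.5→10.5]: (4.02+0.42)/2 × 6 = 13.32
  Sum = 42.33 mg/L·h
Extrapolated tail: C_last / k_e = 0.42 / 0.376 = 1.117
AUC_0→∞ = 42.33 + 1.117 = 43.447 mg/L·h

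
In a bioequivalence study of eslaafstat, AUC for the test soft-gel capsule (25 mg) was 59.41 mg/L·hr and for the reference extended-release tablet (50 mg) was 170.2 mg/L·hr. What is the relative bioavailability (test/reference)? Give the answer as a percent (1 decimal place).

F_rel = (AUC_test/D_test) / (AUC_ref/D_ref)
      = (59.41/25) / (170.2/50)
      = 2.3764 / 3.404 = 0.6981 = 69.81%

F_rel = 69.8%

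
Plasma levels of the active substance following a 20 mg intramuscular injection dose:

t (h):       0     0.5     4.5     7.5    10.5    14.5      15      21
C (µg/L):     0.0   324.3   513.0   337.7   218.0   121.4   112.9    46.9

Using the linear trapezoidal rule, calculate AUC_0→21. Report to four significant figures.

AUC = 5082 µg/L·h

Trapezoidal AUC_0→21:
  [0→0.5]: (0.0+324.3)/2 × 0.5 = 81.075
  [0.5→4.5]: (324.3+513.0)/2 × 4 = 1674.6
  [4.5→7.5]: (513.0+337.7)/2 × 3 = 1276.05
  [7.5→10.5]: (337.7+218.0)/2 × 3 = 833.55
  [10.5→14.5]: (218.0+121.4)/2 × 4 = 678.8
  [14.5→15]: (121.4+112.9)/2 × 0.5 = 58.575
  [15→21]: (112.9+46.9)/2 × 6 = 479.4
  Sum = 5082.05 µg/L·h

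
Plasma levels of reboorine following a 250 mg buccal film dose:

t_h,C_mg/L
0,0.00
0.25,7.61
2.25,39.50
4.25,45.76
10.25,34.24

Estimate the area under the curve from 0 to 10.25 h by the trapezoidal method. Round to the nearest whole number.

AUC = 373 mg/L·h

Trapezoidal AUC_0→10.25:
  [0→0.25]: (0.00+7.61)/2 × 0.25 = 0.95125
  [0.25→2.25]: (7.61+39.50)/2 × 2 = 47.11
  [2.25→4.25]: (39.50+45.76)/2 × 2 = 85.26
  [4.25→10.25]: (45.76+34.24)/2 × 6 = 240.0
  Sum = 373.32125 mg/L·h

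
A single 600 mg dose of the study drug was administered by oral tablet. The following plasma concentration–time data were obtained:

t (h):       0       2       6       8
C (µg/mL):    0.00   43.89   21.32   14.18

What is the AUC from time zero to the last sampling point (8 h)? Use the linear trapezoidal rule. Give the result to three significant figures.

AUC = 210 µg/mL·h

Trapezoidal AUC_0→8:
  [0→2]: (0.00+43.89)/2 × 2 = 43.89
  [2→6]: (43.89+21.32)/2 × 4 = 130.42
  [6→8]: (21.32+14.18)/2 × 2 = 35.5
  Sum = 209.81 µg/mL·h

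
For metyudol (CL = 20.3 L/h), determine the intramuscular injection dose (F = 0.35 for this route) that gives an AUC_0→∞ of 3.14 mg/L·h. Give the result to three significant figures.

Dose = 182 mg

Dose = CL × AUC_0→∞ / F
     = 20.3 × 3.14 / 0.35 = 182.12 mg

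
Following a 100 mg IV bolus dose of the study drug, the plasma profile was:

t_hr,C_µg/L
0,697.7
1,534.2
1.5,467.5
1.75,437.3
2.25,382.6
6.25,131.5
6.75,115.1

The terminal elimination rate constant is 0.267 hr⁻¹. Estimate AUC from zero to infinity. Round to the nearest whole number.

Trapezoidal AUC_0→6.75:
  [0→1]: (697.7+534.2)/2 × 1 = 615.95
  [1→1.5]: (534.2+467.5)/2 × 0.5 = 250.425
  [1.5→1.75]: (467.5+437.3)/2 × 0.25 = 113.1
  [1.75→2.25]: (437.3+382.6)/2 × 0.5 = 204.975
  [2.25→6.25]: (382.6+131.5)/2 × 4 = 1028.2
  [6.25→6.75]: (131.5+115.1)/2 × 0.5 = 61.65
  Sum = 2274.3 µg/L·hr
Extrapolated tail: C_last / k_e = 115.1 / 0.267 = 431.086
AUC_0→∞ = 2274.3 + 431.086 = 2705.386 µg/L·hr

AUC = 2705 µg/L·hr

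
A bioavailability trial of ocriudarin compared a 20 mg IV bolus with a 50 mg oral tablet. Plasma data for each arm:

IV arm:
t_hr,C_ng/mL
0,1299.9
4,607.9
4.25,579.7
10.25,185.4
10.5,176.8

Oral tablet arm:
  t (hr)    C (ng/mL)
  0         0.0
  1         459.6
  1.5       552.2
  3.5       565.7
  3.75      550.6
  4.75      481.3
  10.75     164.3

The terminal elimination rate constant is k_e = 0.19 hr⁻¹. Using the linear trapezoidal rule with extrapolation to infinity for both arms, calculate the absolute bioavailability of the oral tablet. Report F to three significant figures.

Trapezoidal AUC_0→10.5 (IV):
  [0→4]: (1299.9+607.9)/2 × 4 = 3815.6
  [4→4.25]: (607.9+579.7)/2 × 0.25 = 148.45
  [4.25→10.25]: (579.7+185.4)/2 × 6 = 2295.3
  [10.25→10.5]: (185.4+176.8)/2 × 0.25 = 45.275
  Sum = 6304.625 ng/mL·hr
IV tail: 176.8/0.19 = 930.526; AUC_iv,0→∞ = 6304.625 + 930.526 = 7235.151 ng/mL·hr
Trapezoidal AUC_0→10.75 (oral tablet):
  [0→1]: (0.0+459.6)/2 × 1 = 229.8
  [1→1.5]: (459.6+552.2)/2 × 0.5 = 252.95
  [1.5→3.5]: (552.2+565.7)/2 × 2 = 1117.9
  [3.5→3.75]: (565.7+550.6)/2 × 0.25 = 139.5375
  [3.75→4.75]: (550.6+481.3)/2 × 1 = 515.95
  [4.75→10.75]: (481.3+164.3)/2 × 6 = 1936.8
  Sum = 4192.9375 ng/mL·hr
oral tablet tail: 164.3/0.19 = 864.737; AUC_ev,0→∞ = 4192.9375 + 864.737 = 5057.6745 ng/mL·hr
F = (AUC_ev/D_ev)/(AUC_iv/D_iv) = (5057.6745/50)/(7235.151/20) = 101.15349/361.75755 = 0.2796

F = 0.280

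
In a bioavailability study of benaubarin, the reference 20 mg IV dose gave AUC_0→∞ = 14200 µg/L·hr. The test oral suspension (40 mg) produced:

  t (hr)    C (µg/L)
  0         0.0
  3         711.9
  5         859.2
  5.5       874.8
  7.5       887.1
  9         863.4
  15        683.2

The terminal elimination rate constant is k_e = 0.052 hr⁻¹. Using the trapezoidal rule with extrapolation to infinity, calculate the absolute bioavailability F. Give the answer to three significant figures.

Trapezoidal AUC_0→15 (oral suspension):
  [0→3]: (0.0+711.9)/2 × 3 = 1067.85
  [3→5]: (711.9+859.2)/2 × 2 = 1571.1
  [5→5.5]: (859.2+874.8)/2 × 0.5 = 433.5
  [5.5→7.5]: (874.8+887.1)/2 × 2 = 1761.9
  [7.5→9]: (887.1+863.4)/2 × 1.5 = 1312.875
  [9→15]: (863.4+683.2)/2 × 6 = 4639.8
  Sum = 10787.025 µg/L·hr
Tail: C_last/k_e = 683.2/0.052 = 13138.462
AUC_0→∞ (oral suspension) = 10787.025 + 13138.462 = 23925.487 µg/L·hr
F = (AUC_ev/D_ev)/(AUC_iv/D_iv) = (23925.487/40)/(14200/20) = 598.137/710 = 0.8424

F = 0.842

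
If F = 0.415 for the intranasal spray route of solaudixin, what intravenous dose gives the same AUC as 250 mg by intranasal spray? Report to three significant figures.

D_iv = 104 mg

Systemic exposure from an extravascular dose = F × D_ev, so the equivalent IV dose is F × D_ev.
D_iv = F × D_ev = 0.415 × 250 = 103.75 mg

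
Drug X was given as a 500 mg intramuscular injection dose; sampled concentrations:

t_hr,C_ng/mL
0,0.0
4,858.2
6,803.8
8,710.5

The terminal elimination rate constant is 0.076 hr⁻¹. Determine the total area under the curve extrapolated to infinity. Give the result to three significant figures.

AUC = 14200 ng/mL·hr

Trapezoidal AUC_0→8:
  [0→4]: (0.0+858.2)/2 × 4 = 1716.4
  [4→6]: (858.2+803.8)/2 × 2 = 1662.0
  [6→8]: (803.8+710.5)/2 × 2 = 1514.3
  Sum = 4892.7 ng/mL·hr
Extrapolated tail: C_last / k_e = 710.5 / 0.076 = 9348.684
AUC_0→∞ = 4892.7 + 9348.684 = 14241.384 ng/mL·hr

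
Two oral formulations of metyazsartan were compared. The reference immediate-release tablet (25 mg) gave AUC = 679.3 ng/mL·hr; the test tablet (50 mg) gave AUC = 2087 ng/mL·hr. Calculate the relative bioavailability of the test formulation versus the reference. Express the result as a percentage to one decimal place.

F_rel = 153.6%

F_rel = (AUC_test/D_test) / (AUC_ref/D_ref)
      = (2087/50) / (679.3/25)
      = 41.74 / 27.172 = 1.5361 = 153.61%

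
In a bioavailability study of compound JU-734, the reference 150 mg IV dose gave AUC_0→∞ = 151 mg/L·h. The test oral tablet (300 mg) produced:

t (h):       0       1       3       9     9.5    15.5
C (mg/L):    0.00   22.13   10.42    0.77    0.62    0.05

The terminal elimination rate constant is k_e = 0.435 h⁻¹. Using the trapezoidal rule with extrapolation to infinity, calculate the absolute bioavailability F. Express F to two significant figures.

F = 0.26

Trapezoidal AUC_0→15.5 (oral tablet):
  [0→1]: (0.00+22.13)/2 × 1 = 11.065
  [1→3]: (22.13+10.42)/2 × 2 = 32.55
  [3→9]: (10.42+0.77)/2 × 6 = 33.57
  [9→9.5]: (0.77+0.62)/2 × 0.5 = 0.3475
  [9.5→15.5]: (0.62+0.05)/2 × 6 = 2.01
  Sum = 79.5425 mg/L·h
Tail: C_last/k_e = 0.05/0.435 = 0.115
AUC_0→∞ (oral tablet) = 79.5425 + 0.115 = 79.6575 mg/L·h
F = (AUC_ev/D_ev)/(AUC_iv/D_iv) = (79.6575/300)/(151/150) = 0.265525/1.00667 = 0.2638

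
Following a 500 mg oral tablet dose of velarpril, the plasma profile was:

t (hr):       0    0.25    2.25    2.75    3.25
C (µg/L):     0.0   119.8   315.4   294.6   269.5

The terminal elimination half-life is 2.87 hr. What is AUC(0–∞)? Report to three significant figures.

AUC = 1860 µg/L·hr

Trapezoidal AUC_0→3.25:
  [0→0.25]: (0.0+119.8)/2 × 0.25 = 14.975
  [0.25→2.25]: (119.8+315.4)/2 × 2 = 435.2
  [2.25→2.75]: (315.4+294.6)/2 × 0.5 = 152.5
  [2.75→3.25]: (294.6+269.5)/2 × 0.5 = 141.025
  Sum = 743.7 µg/L·hr
k_e = ln2 / t½ = 0.693147 / 2.87 = 0.2415 hr^-1
Extrapolated tail: C_last / k_e = 269.5 / 0.2415 = 1115.942
AUC_0→∞ = 743.7 + 1115.942 = 1859.642 µg/L·hr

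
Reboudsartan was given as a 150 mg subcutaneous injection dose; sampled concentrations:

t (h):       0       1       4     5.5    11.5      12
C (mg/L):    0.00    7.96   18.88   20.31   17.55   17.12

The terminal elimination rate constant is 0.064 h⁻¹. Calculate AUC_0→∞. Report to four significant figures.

Trapezoidal AUC_0→12:
  [0→1]: (0.00+7.96)/2 × 1 = 3.98
  [1→4]: (7.96+18.88)/2 × 3 = 40.26
  [4→5.5]: (18.88+20.31)/2 × 1.5 = 29.3925
  [5.5→11.5]: (20.31+17.55)/2 × 6 = 113.58
  [11.5→12]: (17.55+17.12)/2 × 0.5 = 8.6675
  Sum = 195.88 mg/L·h
Extrapolated tail: C_last / k_e = 17.12 / 0.064 = 267.500
AUC_0→∞ = 195.88 + 267.500 = 463.38 mg/L·h

AUC = 463.4 mg/L·h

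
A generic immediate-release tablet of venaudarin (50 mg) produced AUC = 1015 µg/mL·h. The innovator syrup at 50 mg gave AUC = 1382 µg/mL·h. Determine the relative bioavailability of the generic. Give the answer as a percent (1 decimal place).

F_rel = 73.4%

F_rel = (AUC_test/D_test) / (AUC_ref/D_ref)
      = (1015/50) / (1382/50)
      = 20.3 / 27.64 = 0.7344 = 73.44%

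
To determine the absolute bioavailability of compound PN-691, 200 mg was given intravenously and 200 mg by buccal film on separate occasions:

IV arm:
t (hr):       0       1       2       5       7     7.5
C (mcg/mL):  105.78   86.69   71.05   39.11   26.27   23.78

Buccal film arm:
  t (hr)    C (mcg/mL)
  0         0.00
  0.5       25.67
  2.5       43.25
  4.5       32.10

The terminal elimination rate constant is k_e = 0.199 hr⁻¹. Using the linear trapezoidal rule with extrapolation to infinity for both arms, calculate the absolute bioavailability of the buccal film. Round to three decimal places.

F = 0.580

Trapezoidal AUC_0→7.5 (IV):
  [0→1]: (105.78+86.69)/2 × 1 = 96.235
  [1→2]: (86.69+71.05)/2 × 1 = 78.87
  [2→5]: (71.05+39.11)/2 × 3 = 165.24
  [5→7]: (39.11+26.27)/2 × 2 = 65.38
  [7→7.5]: (26.27+23.78)/2 × 0.5 = 12.5125
  Sum = 418.2375 mcg/mL·hr
IV tail: 23.78/0.199 = 119.497; AUC_iv,0→∞ = 418.2375 + 119.497 = 537.7345 mcg/mL·hr
Trapezoidal AUC_0→4.5 (buccal film):
  [0→0.5]: (0.00+25.67)/2 × 0.5 = 6.4175
  [0.5→2.5]: (25.67+43.25)/2 × 2 = 68.92
  [2.5→4.5]: (43.25+32.10)/2 × 2 = 75.35
  Sum = 150.6875 mcg/mL·hr
buccal film tail: 32.10/0.199 = 161.307; AUC_ev,0→∞ = 150.6875 + 161.307 = 311.9945 mcg/mL·hr
F = (AUC_ev/D_ev)/(AUC_iv/D_iv) = (311.9945/200)/(537.7345/200) = 1.5599725/2.6886725 = 0.5802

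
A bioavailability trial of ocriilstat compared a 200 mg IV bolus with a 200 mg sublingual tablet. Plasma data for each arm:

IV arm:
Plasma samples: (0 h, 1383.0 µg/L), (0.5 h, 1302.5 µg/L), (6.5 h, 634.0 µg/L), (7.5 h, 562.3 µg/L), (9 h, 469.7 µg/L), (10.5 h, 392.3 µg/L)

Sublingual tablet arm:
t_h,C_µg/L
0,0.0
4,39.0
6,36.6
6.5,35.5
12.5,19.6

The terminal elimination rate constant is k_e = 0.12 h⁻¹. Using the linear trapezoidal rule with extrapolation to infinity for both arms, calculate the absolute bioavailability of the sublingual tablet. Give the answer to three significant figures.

F = 0.0425

Trapezoidal AUC_0→10.5 (IV):
  [0→0.5]: (1383.0+1302.5)/2 × 0.5 = 671.375
  [0.5→6.5]: (1302.5+634.0)/2 × 6 = 5809.5
  [6.5→7.5]: (634.0+562.3)/2 × 1 = 598.15
  [7.5→9]: (562.3+469.7)/2 × 1.5 = 774.0
  [9→10.5]: (469.7+392.3)/2 × 1.5 = 646.5
  Sum = 8499.525 µg/L·h
IV tail: 392.3/0.12 = 3269.167; AUC_iv,0→∞ = 8499.525 + 3269.167 = 11768.692 µg/L·h
Trapezoidal AUC_0→12.5 (sublingual tablet):
  [0→4]: (0.0+39.0)/2 × 4 = 78.0
  [4→6]: (39.0+36.6)/2 × 2 = 75.6
  [6→6.5]: (36.6+35.5)/2 × 0.5 = 18.025
  [6.5→12.5]: (35.5+19.6)/2 × 6 = 165.3
  Sum = 336.925 µg/L·h
sublingual tablet tail: 19.6/0.12 = 163.333; AUC_ev,0→∞ = 336.925 + 163.333 = 500.258 µg/L·h
F = (AUC_ev/D_ev)/(AUC_iv/D_iv) = (500.258/200)/(11768.692/200) = 2.50129/58.84346 = 0.0425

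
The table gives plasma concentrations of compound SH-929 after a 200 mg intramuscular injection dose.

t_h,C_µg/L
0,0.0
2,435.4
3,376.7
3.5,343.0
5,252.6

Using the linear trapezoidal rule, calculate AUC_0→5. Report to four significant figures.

AUC = 1468 µg/L·h

Trapezoidal AUC_0→5:
  [0→2]: (0.0+435.4)/2 × 2 = 435.4
  [2→3]: (435.4+376.7)/2 × 1 = 406.05
  [3→3.5]: (376.7+343.0)/2 × 0.5 = 179.925
  [3.5→5]: (343.0+252.6)/2 × 1.5 = 446.7
  Sum = 1468.075 µg/L·h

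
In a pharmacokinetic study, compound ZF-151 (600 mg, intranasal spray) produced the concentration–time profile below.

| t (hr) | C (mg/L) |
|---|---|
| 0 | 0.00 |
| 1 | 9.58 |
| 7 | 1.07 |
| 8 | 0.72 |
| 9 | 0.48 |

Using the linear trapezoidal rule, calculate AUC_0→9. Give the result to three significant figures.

Trapezoidal AUC_0→9:
  [0→1]: (0.00+9.58)/2 × 1 = 4.79
  [1→7]: (9.58+1.07)/2 × 6 = 31.95
  [7→8]: (1.07+0.72)/2 × 1 = 0.895
  [8→9]: (0.72+0.48)/2 × 1 = 0.6
  Sum = 38.235 mg/L·hr

AUC = 38.2 mg/L·hr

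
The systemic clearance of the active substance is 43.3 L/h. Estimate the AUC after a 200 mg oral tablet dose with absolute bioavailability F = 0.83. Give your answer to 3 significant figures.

AUC = 3.83 mg/L·h

AUC_0→∞ = F × Dose / CL
        = 0.83 × 200 / 43.3 = 3.83372 mg/L·h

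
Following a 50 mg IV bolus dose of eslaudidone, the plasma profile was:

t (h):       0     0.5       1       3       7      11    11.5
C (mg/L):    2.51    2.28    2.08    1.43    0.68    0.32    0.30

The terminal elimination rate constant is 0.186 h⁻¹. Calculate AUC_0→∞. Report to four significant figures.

Trapezoidal AUC_0→11.5:
  [0→0.5]: (2.51+2.28)/2 × 0.5 = 1.1975
  [0.5→1]: (2.28+2.08)/2 × 0.5 = 1.09
  [1→3]: (2.08+1.43)/2 × 2 = 3.51
  [3→7]: (1.43+0.68)/2 × 4 = 4.22
  [7→11]: (0.68+0.32)/2 × 4 = 2.0
  [11→11.5]: (0.32+0.30)/2 × 0.5 = 0.155
  Sum = 12.1725 mg/L·h
Extrapolated tail: C_last / k_e = 0.30 / 0.186 = 1.613
AUC_0→∞ = 12.1725 + 1.613 = 13.7855 mg/L·h

AUC = 13.79 mg/L·h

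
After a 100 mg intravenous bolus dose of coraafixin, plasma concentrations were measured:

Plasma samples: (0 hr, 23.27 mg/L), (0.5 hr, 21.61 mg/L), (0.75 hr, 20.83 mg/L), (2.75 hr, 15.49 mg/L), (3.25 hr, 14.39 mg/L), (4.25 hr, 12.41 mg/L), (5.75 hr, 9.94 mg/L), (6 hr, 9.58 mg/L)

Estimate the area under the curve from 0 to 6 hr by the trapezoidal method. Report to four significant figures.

Trapezoidal AUC_0→6:
  [0→0.5]: (23.27+21.61)/2 × 0.5 = 11.22
  [0.5→0.75]: (21.61+20.83)/2 × 0.25 = 5.305
  [0.75→2.75]: (20.83+15.49)/2 × 2 = 36.32
  [2.75→3.25]: (15.49+14.39)/2 × 0.5 = 7.47
  [3.25→4.25]: (14.39+12.41)/2 × 1 = 13.4
  [4.25→5.75]: (12.41+9.94)/2 × 1.5 = 16.7625
  [5.75→6]: (9.94+9.58)/2 × 0.25 = 2.44
  Sum = 92.9175 mg/L·hr

AUC = 92.92 mg/L·hr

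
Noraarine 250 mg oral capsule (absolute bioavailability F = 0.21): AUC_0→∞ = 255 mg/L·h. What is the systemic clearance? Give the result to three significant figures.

CL = F × Dose / AUC_0→∞
   = 0.21 × 250 / 255 = 0.205882 L/h

CL = 0.206 L/h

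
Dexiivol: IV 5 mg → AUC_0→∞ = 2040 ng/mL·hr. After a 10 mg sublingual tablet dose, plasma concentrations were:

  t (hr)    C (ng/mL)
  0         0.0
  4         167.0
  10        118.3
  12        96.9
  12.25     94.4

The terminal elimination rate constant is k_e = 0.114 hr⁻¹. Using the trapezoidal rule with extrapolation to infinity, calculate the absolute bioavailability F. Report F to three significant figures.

F = 0.553

Trapezoidal AUC_0→12.25 (sublingual tablet):
  [0→4]: (0.0+167.0)/2 × 4 = 334.0
  [4→10]: (167.0+118.3)/2 × 6 = 855.9
  [10→12]: (118.3+96.9)/2 × 2 = 215.2
  [12→12.25]: (96.9+94.4)/2 × 0.25 = 23.9125
  Sum = 1429.0125 ng/mL·hr
Tail: C_last/k_e = 94.4/0.114 = 828.070
AUC_0→∞ (sublingual tablet) = 1429.0125 + 828.070 = 2257.0825 ng/mL·hr
F = (AUC_ev/D_ev)/(AUC_iv/D_iv) = (2257.0825/10)/(2040/5) = 225.70825/408 = 0.5532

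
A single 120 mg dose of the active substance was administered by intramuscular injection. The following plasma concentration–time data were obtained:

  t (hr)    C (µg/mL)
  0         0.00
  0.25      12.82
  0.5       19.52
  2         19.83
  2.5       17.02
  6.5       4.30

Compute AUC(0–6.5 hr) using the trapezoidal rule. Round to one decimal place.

AUC = 87.0 µg/mL·hr

Trapezoidal AUC_0→6.5:
  [0→0.25]: (0.00+12.82)/2 × 0.25 = 1.6025
  [0.25→0.5]: (12.82+19.52)/2 × 0.25 = 4.0425
  [0.5→2]: (19.52+19.83)/2 × 1.5 = 29.5125
  [2→2.5]: (19.83+17.02)/2 × 0.5 = 9.2125
  [2.5→6.5]: (17.02+4.30)/2 × 4 = 42.64
  Sum = 87.01 µg/mL·hr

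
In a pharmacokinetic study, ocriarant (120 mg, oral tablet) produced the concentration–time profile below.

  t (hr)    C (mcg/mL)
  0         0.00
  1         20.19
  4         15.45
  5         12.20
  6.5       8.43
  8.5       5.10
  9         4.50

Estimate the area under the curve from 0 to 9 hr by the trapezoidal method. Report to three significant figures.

Trapezoidal AUC_0→9:
  [0→1]: (0.00+20.19)/2 × 1 = 10.095
  [1→4]: (20.19+15.45)/2 × 3 = 53.46
  [4→5]: (15.45+12.20)/2 × 1 = 13.825
  [5→6.5]: (12.20+8.43)/2 × 1.5 = 15.4725
  [6.5→8.5]: (8.43+5.10)/2 × 2 = 13.53
  [8.5→9]: (5.10+4.50)/2 × 0.5 = 2.4
  Sum = 108.7825 mcg/mL·hr

AUC = 109 mcg/mL·hr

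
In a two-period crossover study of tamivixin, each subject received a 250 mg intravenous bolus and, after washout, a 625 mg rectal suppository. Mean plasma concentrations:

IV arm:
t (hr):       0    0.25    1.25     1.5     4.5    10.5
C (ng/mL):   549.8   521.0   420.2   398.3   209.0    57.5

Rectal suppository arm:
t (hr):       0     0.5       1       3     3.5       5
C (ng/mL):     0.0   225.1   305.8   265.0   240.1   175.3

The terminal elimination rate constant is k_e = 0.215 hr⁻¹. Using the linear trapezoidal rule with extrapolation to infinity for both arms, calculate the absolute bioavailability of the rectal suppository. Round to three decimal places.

F = 0.300

Trapezoidal AUC_0→10.5 (IV):
  [0→0.25]: (549.8+521.0)/2 × 0.25 = 133.85
  [0.25→1.25]: (521.0+420.2)/2 × 1 = 470.6
  [1.25→1.5]: (420.2+398.3)/2 × 0.25 = 102.3125
  [1.5→4.5]: (398.3+209.0)/2 × 3 = 910.95
  [4.5→10.5]: (209.0+57.5)/2 × 6 = 799.5
  Sum = 2417.2125 ng/mL·hr
IV tail: 57.5/0.215 = 267.442; AUC_iv,0→∞ = 2417.2125 + 267.442 = 2684.6545 ng/mL·hr
Trapezoidal AUC_0→5 (rectal suppository):
  [0→0.5]: (0.0+225.1)/2 × 0.5 = 56.275
  [0.5→1]: (225.1+305.8)/2 × 0.5 = 132.725
  [1→3]: (305.8+265.0)/2 × 2 = 570.8
  [3→3.5]: (265.0+240.1)/2 × 0.5 = 126.275
  [3.5→5]: (240.1+175.3)/2 × 1.5 = 311.55
  Sum = 1197.625 ng/mL·hr
rectal suppository tail: 175.3/0.215 = 815.349; AUC_ev,0→∞ = 1197.625 + 815.349 = 2012.974 ng/mL·hr
F = (AUC_ev/D_ev)/(AUC_iv/D_iv) = (2012.974/625)/(2684.6545/250) = 3.2207584/10.738618 = 0.2999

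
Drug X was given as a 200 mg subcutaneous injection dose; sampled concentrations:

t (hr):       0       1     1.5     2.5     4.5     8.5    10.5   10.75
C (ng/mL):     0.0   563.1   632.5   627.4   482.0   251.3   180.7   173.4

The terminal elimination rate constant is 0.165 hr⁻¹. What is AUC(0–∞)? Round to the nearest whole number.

Trapezoidal AUC_0→10.75:
  [0→1]: (0.0+563.1)/2 × 1 = 281.55
  [1→1.5]: (563.1+632.5)/2 × 0.5 = 298.9
  [1.5→2.5]: (632.5+627.4)/2 × 1 = 629.95
  [2.5→4.5]: (627.4+482.0)/2 × 2 = 1109.4
  [4.5→8.5]: (482.0+251.3)/2 × 4 = 1466.6
  [8.5→10.5]: (251.3+180.7)/2 × 2 = 432.0
  [10.5→10.75]: (180.7+173.4)/2 × 0.25 = 44.2625
  Sum = 4262.6625 ng/mL·hr
Extrapolated tail: C_last / k_e = 173.4 / 0.165 = 1050.909
AUC_0→∞ = 4262.6625 + 1050.909 = 5313.5715 ng/mL·hr

AUC = 5314 ng/mL·hr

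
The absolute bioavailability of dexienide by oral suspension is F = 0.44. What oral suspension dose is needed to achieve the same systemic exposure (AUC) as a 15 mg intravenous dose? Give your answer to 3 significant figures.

D_oral = 34.1 mg

For equal systemic exposure: F × D_ev = D_iv
D_ev = D_iv / F = 15 / 0.44 = 34.0909 mg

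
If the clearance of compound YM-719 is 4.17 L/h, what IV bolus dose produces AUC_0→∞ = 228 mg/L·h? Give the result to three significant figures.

Dose_iv = CL × AUC_0→∞
     = 4.17 × 228 = 950.76 mg

Dose = 951 mg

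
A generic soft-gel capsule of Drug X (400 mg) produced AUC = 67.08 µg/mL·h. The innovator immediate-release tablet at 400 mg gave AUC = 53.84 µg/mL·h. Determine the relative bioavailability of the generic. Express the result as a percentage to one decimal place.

F_rel = 124.6%

F_rel = (AUC_test/D_test) / (AUC_ref/D_ref)
      = (67.08/400) / (53.84/400)
      = 0.1677 / 0.1346 = 1.2459 = 124.59%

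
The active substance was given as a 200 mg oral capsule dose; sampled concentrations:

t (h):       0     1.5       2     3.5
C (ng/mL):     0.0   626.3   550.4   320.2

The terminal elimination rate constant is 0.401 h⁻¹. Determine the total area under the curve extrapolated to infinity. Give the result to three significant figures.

Trapezoidal AUC_0→3.5:
  [0→1.5]: (0.0+626.3)/2 × 1.5 = 469.725
  [1.5→2]: (626.3+550.4)/2 × 0.5 = 294.175
  [2→3.5]: (550.4+320.2)/2 × 1.5 = 652.95
  Sum = 1416.85 ng/mL·h
Extrapolated tail: C_last / k_e = 320.2 / 0.401 = 798.504
AUC_0→∞ = 1416.85 + 798.504 = 2215.354 ng/mL·h

AUC = 2220 ng/mL·h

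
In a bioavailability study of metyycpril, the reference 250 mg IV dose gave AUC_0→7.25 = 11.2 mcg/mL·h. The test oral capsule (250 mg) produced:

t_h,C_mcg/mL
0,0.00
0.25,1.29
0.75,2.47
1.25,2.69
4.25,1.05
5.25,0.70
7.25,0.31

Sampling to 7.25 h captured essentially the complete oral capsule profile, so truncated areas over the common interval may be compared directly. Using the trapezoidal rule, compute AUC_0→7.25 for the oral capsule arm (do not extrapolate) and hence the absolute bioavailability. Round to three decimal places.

Trapezoidal AUC_0→7.25 (oral capsule):
  [0→0.25]: (0.00+1.29)/2 × 0.25 = 0.16125
  [0.25→0.75]: (1.29+2.47)/2 × 0.5 = 0.94
  [0.75→1.25]: (2.47+2.69)/2 × 0.5 = 1.29
  [1.25→4.25]: (2.69+1.05)/2 × 3 = 5.61
  [4.25→5.25]: (1.05+0.70)/2 × 1 = 0.875
  [5.25→7.25]: (0.70+0.31)/2 × 2 = 1.01
  Sum = 9.88625 mcg/mL·h
F = (AUC_ev/D_ev)/(AUC_iv/D_iv) = (9.88625/250)/(11.2/250) = 0.039545/0.0448 = 0.8827

F = 0.883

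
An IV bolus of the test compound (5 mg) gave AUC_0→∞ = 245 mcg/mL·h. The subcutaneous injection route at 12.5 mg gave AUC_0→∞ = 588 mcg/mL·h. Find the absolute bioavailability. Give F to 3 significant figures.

F = 0.960

F = (AUC_ev / D_ev) / (AUC_iv / D_iv)
  = (588/12.5) / (245/5)
  = 47.04 / 49 = 0.9600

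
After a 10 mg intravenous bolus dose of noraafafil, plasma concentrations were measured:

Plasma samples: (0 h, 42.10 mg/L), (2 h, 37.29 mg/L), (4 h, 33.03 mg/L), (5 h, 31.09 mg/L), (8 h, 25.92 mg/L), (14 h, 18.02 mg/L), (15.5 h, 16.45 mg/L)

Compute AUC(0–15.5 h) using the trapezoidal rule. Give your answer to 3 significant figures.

Trapezoidal AUC_0→15.5:
  [0→2]: (42.10+37.29)/2 × 2 = 79.39
  [2→4]: (37.29+33.03)/2 × 2 = 70.32
  [4→5]: (33.03+31.09)/2 × 1 = 32.06
  [5→8]: (31.09+25.92)/2 × 3 = 85.515
  [8→14]: (25.92+18.02)/2 × 6 = 131.82
  [14→15.5]: (18.02+16.45)/2 × 1.5 = 25.8525
  Sum = 424.9575 mg/L·h

AUC = 425 mg/L·h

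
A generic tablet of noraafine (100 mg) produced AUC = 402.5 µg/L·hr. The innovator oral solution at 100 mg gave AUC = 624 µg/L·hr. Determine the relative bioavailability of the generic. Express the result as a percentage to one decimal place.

F_rel = (AUC_test/D_test) / (AUC_ref/D_ref)
      = (402.5/100) / (624/100)
      = 4.025 / 6.24 = 0.6450 = 64.50%

F_rel = 64.5%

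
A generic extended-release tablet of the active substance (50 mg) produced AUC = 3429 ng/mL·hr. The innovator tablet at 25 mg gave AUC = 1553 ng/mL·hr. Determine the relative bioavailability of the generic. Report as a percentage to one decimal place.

F_rel = (AUC_test/D_test) / (AUC_ref/D_ref)
      = (3429/50) / (1553/25)
      = 68.58 / 62.12 = 1.1040 = 110.40%

F_rel = 110.4%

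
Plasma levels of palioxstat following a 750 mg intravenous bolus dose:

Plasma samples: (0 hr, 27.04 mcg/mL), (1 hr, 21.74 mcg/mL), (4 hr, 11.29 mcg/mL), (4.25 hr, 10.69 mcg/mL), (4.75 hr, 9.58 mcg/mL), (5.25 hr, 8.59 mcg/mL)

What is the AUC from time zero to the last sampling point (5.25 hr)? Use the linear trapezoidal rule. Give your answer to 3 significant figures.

AUC = 86.3 mcg/mL·hr

Trapezoidal AUC_0→5.25:
  [0→1]: (27.04+21.74)/2 × 1 = 24.39
  [1→4]: (21.74+11.29)/2 × 3 = 49.545
  [4→4.25]: (11.29+10.69)/2 × 0.25 = 2.7475
  [4.25→4.75]: (10.69+9.58)/2 × 0.5 = 5.0675
  [4.75→5.25]: (9.58+8.59)/2 × 0.5 = 4.5425
  Sum = 86.2925 mcg/mL·hr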